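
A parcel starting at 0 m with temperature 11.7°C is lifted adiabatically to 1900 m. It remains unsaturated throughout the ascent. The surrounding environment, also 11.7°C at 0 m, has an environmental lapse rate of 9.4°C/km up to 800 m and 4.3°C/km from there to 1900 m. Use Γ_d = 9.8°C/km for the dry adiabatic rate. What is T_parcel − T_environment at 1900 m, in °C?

-6.37°C (parcel cooler than environment)

Parcel:
  Dry to 1900 m: -9.8 × 1.9 km = -18.62°C, so T = -6.92°C.
Environment:
  Environment, lower layer to 800 m: -9.4 × 0.8 km = -7.52°C, so T = 4.18°C.
  Environment, upper layer to 1900 m: -4.3 × 1.1 km = -4.73°C, so T = -0.55°C.
T_parcel − T_env = -6.92 − (-0.55) = -6.37°C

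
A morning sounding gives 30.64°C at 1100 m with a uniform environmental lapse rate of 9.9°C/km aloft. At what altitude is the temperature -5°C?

Height above start = (30.64 − (-5)) / 9.9 = 3.6 km
Altitude = 1100 m + 3600 m = 4700 m

4700 m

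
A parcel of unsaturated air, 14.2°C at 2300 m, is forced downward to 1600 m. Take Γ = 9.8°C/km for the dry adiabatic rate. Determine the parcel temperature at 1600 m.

21.06°C

From 2300 m to 1600 m (dry adiabatic): warms by 9.8 × 0.7 = 6.86°C, giving 21.06°C.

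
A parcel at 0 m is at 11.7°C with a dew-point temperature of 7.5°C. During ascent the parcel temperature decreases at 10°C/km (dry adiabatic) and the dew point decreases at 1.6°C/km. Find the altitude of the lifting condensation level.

T and T_d converge at 10 − 1.6 = 8.4°C per km
Height above start = (11.7 − 7.5) / 8.4 = 0.5 km
LCL altitude = 0 m + 500 m = 500 m

500 m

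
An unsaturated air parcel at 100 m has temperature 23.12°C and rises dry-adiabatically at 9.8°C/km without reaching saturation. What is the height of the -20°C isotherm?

4500 m

Height above start = (23.12 − (-20)) / 9.8 = 4.4 km
Altitude = 100 m + 4400 m = 4500 m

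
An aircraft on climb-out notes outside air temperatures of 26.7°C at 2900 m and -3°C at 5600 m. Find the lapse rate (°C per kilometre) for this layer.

11°C/km

Γ = −ΔT/Δz = (26.7 − (-3)) / (5600 − 2900) m
  = 29.7°C / 2.7 km = 11°C/km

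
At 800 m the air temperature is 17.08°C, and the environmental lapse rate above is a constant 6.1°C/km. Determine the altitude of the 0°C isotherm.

Height above start = (17.08 − 0) / 6.1 = 2.8 km
Altitude = 800 m + 2800 m = 3600 m

3600 m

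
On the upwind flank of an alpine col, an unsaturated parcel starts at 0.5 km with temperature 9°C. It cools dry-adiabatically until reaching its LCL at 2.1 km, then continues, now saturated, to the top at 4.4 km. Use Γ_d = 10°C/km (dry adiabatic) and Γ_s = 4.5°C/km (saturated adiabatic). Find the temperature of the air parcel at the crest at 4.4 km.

-17.35°C

From 500 m to 2100 m (dry): cools by 10 × 1.6 = 16°C, giving -7°C.
From 2100 m to 4400 m (saturated): cools by 4.5 × 2.3 = 10.35°C, giving -17.35°C.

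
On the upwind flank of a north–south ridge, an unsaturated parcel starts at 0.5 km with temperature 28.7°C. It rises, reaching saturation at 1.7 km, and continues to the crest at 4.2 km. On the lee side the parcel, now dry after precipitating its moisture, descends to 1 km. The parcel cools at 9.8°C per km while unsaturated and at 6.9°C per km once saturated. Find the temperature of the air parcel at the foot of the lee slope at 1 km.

500 → 1700 m (dry, 9.8°C/km): ΔT = -9.8 × 1.2 = -11.76°C → T = 16.94°C
1700 → 4200 m (saturated, 6.9°C/km): ΔT = -6.9 × 2.5 = -17.25°C → T = -0.31°C
4200 → 1000 m (dry descent, 9.8°C/km): ΔT = +9.8 × 3.2 = +31.36°C → T = 31.05°C

31.05°C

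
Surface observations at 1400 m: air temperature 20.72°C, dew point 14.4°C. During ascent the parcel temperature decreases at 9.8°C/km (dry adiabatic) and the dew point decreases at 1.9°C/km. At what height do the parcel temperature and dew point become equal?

2200 m

T and T_d converge at 9.8 − 1.9 = 7.9°C per km
Height above start = (20.72 − 14.4) / 7.9 = 0.8 km
LCL altitude = 1400 m + 800 m = 2200 m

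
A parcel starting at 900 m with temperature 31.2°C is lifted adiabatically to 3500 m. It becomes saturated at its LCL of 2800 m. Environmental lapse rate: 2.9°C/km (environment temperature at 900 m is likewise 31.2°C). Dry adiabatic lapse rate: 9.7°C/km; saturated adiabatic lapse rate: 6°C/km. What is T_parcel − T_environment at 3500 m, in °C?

-15.09°C (parcel cooler than environment)

Parcel:
  From 900 m to 2800 m (dry): cools by 9.7 × 1.9 = 18.43°C, giving 12.77°C.
  From 2800 m to 3500 m (saturated): cools by 6 × 0.7 = 4.2°C, giving 8.57°C.
Environment:
  From 900 m to 3500 m (environment): cools by 2.9 × 2.6 = 7.54°C, giving 23.66°C.
T_parcel − T_env = 8.57 − 23.66 = -15.09°C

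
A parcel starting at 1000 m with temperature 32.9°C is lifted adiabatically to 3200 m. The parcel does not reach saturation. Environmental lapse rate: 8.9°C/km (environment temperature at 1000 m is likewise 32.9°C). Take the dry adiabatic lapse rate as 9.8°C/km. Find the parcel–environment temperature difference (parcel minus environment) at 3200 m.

Parcel:
  From 1000 m to 3200 m (dry): cools by 9.8 × 2.2 = 21.56°C, giving 11.34°C.
Environment:
  From 1000 m to 3200 m (environment): cools by 8.9 × 2.2 = 19.58°C, giving 13.32°C.
T_parcel − T_env = 11.34 − 13.32 = -1.98°C

-1.98°C (parcel cooler than environment)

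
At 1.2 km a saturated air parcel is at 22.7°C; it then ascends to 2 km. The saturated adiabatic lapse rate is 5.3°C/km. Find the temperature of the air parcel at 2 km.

1200–2000 m, saturated adiabatic: Δz = 0.8 km ⇒ ΔT = -4.24°C; T = 18.46°C

18.46°C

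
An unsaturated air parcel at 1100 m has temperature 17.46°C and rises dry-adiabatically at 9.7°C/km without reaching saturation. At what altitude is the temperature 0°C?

2900 m

Height above start = (17.46 − 0) / 9.7 = 1.8 km
Altitude = 1100 m + 1800 m = 2900 m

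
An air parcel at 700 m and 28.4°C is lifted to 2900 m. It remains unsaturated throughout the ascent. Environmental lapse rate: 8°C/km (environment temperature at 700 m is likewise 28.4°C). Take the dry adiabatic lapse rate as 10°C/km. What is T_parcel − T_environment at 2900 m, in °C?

-4.4°C (parcel cooler than environment)

Parcel:
  Dry to 2900 m: -10 × 2.2 km = -22°C, so T = 6.4°C.
Environment:
  Environment to 2900 m: -8 × 2.2 km = -17.6°C, so T = 10.8°C.
T_parcel − T_env = 6.4 − 10.8 = -4.4°C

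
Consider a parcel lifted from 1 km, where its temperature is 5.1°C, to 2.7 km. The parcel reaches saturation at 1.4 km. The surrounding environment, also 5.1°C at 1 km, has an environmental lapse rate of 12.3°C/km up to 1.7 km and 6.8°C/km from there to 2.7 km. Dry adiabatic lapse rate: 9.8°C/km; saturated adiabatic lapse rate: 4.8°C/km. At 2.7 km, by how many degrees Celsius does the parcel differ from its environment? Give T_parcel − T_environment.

Parcel:
  1000–1400 m, dry: Δz = 0.4 km ⇒ ΔT = -3.92°C; T = 1.18°C
  1400–2700 m, saturated: Δz = 1.3 km ⇒ ΔT = -6.24°C; T = -5.06°C
Environment:
  1000–1700 m, environment, lower layer: Δz = 0.7 km ⇒ ΔT = -8.61°C; T = -3.51°C
  1700–2700 m, environment, upper layer: Δz = 1 km ⇒ ΔT = -6.8°C; T = -10.31°C
T_parcel − T_env = -5.06 − (-10.31) = +5.25°C

+5.25°C (parcel warmer than environment)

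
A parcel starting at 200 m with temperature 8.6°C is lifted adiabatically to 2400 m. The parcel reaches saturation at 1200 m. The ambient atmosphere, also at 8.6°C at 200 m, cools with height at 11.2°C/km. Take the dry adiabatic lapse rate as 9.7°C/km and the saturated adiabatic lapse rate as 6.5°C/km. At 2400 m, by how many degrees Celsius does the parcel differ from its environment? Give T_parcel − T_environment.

Parcel:
  Dry to 1200 m: -9.7 × 1 km = -9.7°C, so T = -1.1°C.
  Saturated to 2400 m: -6.5 × 1.2 km = -7.8°C, so T = -8.9°C.
Environment:
  Environment to 2400 m: -11.2 × 2.2 km = -24.64°C, so T = -16.04°C.
T_parcel − T_env = -8.9 − (-16.04) = +7.14°C

+7.14°C (parcel warmer than environment)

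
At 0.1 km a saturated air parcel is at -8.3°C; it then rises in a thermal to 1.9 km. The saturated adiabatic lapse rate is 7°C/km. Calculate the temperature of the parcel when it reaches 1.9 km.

Saturated adiabatic to 1900 m: -7 × 1.8 km = -12.6°C, so T = -20.9°C.

-20.9°C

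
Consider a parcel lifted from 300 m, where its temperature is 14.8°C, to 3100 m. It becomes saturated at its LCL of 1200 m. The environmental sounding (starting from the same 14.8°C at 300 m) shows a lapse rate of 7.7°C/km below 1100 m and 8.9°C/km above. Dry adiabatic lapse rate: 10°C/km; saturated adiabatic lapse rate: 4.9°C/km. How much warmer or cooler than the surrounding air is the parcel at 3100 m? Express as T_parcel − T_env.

Parcel:
  Dry to 1200 m: -10 × 0.9 km = -9°C, so T = 5.8°C.
  Saturated to 3100 m: -4.9 × 1.9 km = -9.31°C, so T = -3.51°C.
Environment:
  Environment, lower layer to 1100 m: -7.7 × 0.8 km = -6.16°C, so T = 8.64°C.
  Environment, upper layer to 3100 m: -8.9 × 2 km = -17.8°C, so T = -9.16°C.
T_parcel − T_env = -3.51 − (-9.16) = +5.65°C

+5.65°C (parcel warmer than environment)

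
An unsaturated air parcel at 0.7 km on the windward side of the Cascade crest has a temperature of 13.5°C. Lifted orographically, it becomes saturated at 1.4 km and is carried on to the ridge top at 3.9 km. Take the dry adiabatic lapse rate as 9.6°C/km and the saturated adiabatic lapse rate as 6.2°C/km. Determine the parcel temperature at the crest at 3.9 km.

-8.72°C

700 → 1400 m (dry, 9.6°C/km): ΔT = -9.6 × 0.7 = -6.72°C → T = 6.78°C
1400 → 3900 m (saturated, 6.2°C/km): ΔT = -6.2 × 2.5 = -15.5°C → T = -8.72°C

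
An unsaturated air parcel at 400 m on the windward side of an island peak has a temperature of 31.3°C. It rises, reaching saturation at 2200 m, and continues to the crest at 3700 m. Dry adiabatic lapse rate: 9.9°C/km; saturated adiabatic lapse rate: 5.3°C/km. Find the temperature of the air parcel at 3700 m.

Dry to 2200 m: -9.9 × 1.8 km = -17.82°C, so T = 13.48°C.
Saturated to 3700 m: -5.3 × 1.5 km = -7.95°C, so T = 5.53°C.

5.53°C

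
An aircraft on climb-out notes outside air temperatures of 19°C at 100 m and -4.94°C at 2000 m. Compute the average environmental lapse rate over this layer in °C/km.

12.6°C/km

Γ = −ΔT/Δz = (19 − (-4.94)) / (2000 − 100) m
  = 23.94°C / 1.9 km = 12.6°C/km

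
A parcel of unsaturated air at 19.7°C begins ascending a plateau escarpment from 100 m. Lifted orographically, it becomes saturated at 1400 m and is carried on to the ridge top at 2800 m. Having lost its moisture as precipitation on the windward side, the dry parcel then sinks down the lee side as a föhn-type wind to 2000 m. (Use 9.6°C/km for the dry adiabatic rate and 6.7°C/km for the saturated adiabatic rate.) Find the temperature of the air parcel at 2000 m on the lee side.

5.52°C

100–1400 m, dry: Δz = 1.3 km ⇒ ΔT = -12.48°C; T = 7.22°C
1400–2800 m, saturated: Δz = 1.4 km ⇒ ΔT = -9.38°C; T = -2.16°C
2800–2000 m, dry descent: Δz = 0.8 km ⇒ ΔT = +7.68°C; T = 5.52°C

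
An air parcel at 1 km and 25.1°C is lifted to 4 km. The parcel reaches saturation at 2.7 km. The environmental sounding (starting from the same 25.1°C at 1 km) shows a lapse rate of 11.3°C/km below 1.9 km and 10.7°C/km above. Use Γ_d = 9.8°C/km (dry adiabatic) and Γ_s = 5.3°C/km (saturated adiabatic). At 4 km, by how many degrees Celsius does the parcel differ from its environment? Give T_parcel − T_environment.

+9.09°C (parcel warmer than environment)

Parcel:
  Dry to 2700 m: -9.8 × 1.7 km = -16.66°C, so T = 8.44°C.
  Saturated to 4000 m: -5.3 × 1.3 km = -6.89°C, so T = 1.55°C.
Environment:
  Environment, lower layer to 1900 m: -11.3 × 0.9 km = -10.17°C, so T = 14.93°C.
  Environment, upper layer to 4000 m: -10.7 × 2.1 km = -22.47°C, so T = -7.54°C.
T_parcel − T_env = 1.55 − (-7.54) = +9.09°C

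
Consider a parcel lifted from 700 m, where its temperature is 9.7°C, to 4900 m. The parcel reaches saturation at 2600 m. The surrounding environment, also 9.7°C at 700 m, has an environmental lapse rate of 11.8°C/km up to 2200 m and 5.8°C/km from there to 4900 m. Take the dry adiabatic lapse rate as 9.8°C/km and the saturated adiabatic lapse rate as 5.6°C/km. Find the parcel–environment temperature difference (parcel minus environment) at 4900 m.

+1.86°C (parcel warmer than environment)

Parcel:
  700–2600 m, dry: Δz = 1.9 km ⇒ ΔT = -18.62°C; T = -8.92°C
  2600–4900 m, saturated: Δz = 2.3 km ⇒ ΔT = -12.88°C; T = -21.8°C
Environment:
  700–2200 m, environment, lower layer: Δz = 1.5 km ⇒ ΔT = -17.7°C; T = -8°C
  2200–4900 m, environment, upper layer: Δz = 2.7 km ⇒ ΔT = -15.66°C; T = -23.66°C
T_parcel − T_env = -21.8 − (-23.66) = +1.86°C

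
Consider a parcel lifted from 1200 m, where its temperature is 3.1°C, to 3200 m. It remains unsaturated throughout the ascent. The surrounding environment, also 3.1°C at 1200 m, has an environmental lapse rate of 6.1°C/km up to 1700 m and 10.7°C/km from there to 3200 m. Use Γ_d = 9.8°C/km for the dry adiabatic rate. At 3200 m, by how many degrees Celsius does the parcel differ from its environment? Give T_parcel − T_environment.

-0.5°C (parcel cooler than environment)

Parcel:
  1200–3200 m, dry: Δz = 2 km ⇒ ΔT = -19.6°C; T = -16.5°C
Environment:
  1200–1700 m, environment, lower layer: Δz = 0.5 km ⇒ ΔT = -3.05°C; T = 0.05°C
  1700–3200 m, environment, upper layer: Δz = 1.5 km ⇒ ΔT = -16.05°C; T = -16°C
T_parcel − T_env = -16.5 − (-16) = -0.5°C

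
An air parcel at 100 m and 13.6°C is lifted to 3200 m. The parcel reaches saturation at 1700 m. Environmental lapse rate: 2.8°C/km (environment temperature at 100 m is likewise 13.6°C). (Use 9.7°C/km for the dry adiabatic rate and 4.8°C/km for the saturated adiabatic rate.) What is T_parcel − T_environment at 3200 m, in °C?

Parcel:
  From 100 m to 1700 m (dry): cools by 9.7 × 1.6 = 15.52°C, giving -1.92°C.
  From 1700 m to 3200 m (saturated): cools by 4.8 × 1.5 = 7.2°C, giving -9.12°C.
Environment:
  From 100 m to 3200 m (environment): cools by 2.8 × 3.1 = 8.68°C, giving 4.92°C.
T_parcel − T_env = -9.12 − 4.92 = -14.04°C

-14.04°C (parcel cooler than environment)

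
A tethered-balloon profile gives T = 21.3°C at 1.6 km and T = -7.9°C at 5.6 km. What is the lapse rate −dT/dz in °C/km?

7.3°C/km

Γ = −ΔT/Δz = (21.3 − (-7.9)) / (5600 − 1600) m
  = 29.2°C / 4 km = 7.3°C/km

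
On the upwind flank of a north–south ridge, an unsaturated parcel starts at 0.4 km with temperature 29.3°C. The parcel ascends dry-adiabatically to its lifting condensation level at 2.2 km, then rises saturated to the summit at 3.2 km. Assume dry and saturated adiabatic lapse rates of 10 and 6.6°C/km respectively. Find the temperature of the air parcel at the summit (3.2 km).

Dry to 2200 m: -10 × 1.8 km = -18°C, so T = 11.3°C.
Saturated to 3200 m: -6.6 × 1 km = -6.6°C, so T = 4.7°C.

4.7°C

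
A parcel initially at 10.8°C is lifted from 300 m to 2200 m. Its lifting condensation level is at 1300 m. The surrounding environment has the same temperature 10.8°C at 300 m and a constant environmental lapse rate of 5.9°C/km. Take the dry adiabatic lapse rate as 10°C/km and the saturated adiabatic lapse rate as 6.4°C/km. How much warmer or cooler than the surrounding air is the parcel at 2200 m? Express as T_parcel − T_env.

-4.55°C (parcel cooler than environment)

Parcel:
  Dry to 1300 m: -10 × 1 km = -10°C, so T = 0.8°C.
  Saturated to 2200 m: -6.4 × 0.9 km = -5.76°C, so T = -4.96°C.
Environment:
  Environment to 2200 m: -5.9 × 1.9 km = -11.21°C, so T = -0.41°C.
T_parcel − T_env = -4.96 − (-0.41) = -4.55°C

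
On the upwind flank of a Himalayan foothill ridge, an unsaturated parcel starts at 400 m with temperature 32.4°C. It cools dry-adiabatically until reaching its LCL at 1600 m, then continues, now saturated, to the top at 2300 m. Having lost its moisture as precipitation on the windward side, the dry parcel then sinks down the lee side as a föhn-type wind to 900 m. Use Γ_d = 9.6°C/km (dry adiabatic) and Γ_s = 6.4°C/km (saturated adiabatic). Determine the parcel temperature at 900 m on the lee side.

From 400 m to 1600 m (dry): cools by 9.6 × 1.2 = 11.52°C, giving 20.88°C.
From 1600 m to 2300 m (saturated): cools by 6.4 × 0.7 = 4.48°C, giving 16.4°C.
From 2300 m to 900 m (dry descent): warms by 9.6 × 1.4 = 13.44°C, giving 29.84°C.

29.84°C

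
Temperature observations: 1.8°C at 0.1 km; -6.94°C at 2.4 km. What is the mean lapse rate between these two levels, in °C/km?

3.8°C/km

Γ = −ΔT/Δz = (1.8 − (-6.94)) / (2400 − 100) m
  = 8.74°C / 2.3 km = 3.8°C/km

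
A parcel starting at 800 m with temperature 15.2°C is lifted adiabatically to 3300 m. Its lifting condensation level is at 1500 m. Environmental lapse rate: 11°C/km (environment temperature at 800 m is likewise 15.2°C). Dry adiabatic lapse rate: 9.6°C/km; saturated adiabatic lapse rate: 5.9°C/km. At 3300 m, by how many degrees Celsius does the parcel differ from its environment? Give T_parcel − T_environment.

Parcel:
  Dry to 1500 m: -9.6 × 0.7 km = -6.72°C, so T = 8.48°C.
  Saturated to 3300 m: -5.9 × 1.8 km = -10.62°C, so T = -2.14°C.
Environment:
  Environment to 3300 m: -11 × 2.5 km = -27.5°C, so T = -12.3°C.
T_parcel − T_env = -2.14 − (-12.3) = +10.16°C

+10.16°C (parcel warmer than environment)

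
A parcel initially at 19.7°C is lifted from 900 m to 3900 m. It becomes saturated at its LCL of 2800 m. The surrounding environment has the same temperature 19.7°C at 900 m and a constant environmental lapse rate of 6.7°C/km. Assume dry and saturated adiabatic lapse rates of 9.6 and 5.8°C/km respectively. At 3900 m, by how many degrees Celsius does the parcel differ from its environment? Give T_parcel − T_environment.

-4.52°C (parcel cooler than environment)

Parcel:
  Dry to 2800 m: -9.6 × 1.9 km = -18.24°C, so T = 1.46°C.
  Saturated to 3900 m: -5.8 × 1.1 km = -6.38°C, so T = -4.92°C.
Environment:
  Environment to 3900 m: -6.7 × 3 km = -20.1°C, so T = -0.4°C.
T_parcel − T_env = -4.92 − (-0.4) = -4.52°C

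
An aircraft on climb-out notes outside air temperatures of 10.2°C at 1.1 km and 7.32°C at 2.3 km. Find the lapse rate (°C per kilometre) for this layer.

Γ = −ΔT/Δz = (10.2 − 7.32) / (2300 − 1100) m
  = 2.88°C / 1.2 km = 2.4°C/km

2.4°C/km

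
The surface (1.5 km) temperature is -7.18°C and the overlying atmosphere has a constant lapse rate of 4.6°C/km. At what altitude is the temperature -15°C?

3.2 km

Height above start = (-7.18 − (-15)) / 4.6 = 1.7 km
Altitude = 1500 m + 1700 m = 3200 m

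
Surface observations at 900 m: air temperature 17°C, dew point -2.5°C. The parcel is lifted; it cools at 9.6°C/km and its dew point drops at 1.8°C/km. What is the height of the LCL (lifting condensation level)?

3400 m

T and T_d converge at 9.6 − 1.8 = 7.8°C per km
Height above start = (17 − (-2.5)) / 7.8 = 2.5 km
LCL altitude = 900 m + 2500 m = 3400 m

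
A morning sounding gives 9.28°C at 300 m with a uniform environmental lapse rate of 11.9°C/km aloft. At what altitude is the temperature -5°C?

1500 m

Height above start = (9.28 − (-5)) / 11.9 = 1.2 km
Altitude = 300 m + 1200 m = 1500 m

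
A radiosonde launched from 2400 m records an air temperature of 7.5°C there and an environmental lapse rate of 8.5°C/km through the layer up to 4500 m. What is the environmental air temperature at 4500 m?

Environmental to 4500 m: -8.5 × 2.1 km = -17.85°C, so T = -10.35°C.

-10.35°C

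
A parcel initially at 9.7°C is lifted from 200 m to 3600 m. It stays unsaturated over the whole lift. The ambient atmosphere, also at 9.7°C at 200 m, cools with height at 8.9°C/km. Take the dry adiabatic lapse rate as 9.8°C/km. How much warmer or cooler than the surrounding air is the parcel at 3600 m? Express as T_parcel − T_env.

Parcel:
  From 200 m to 3600 m (dry): cools by 9.8 × 3.4 = 33.32°C, giving -23.62°C.
Environment:
  From 200 m to 3600 m (environment): cools by 8.9 × 3.4 = 30.26°C, giving -20.56°C.
T_parcel − T_env = -23.62 − (-20.56) = -3.06°C

-3.06°C (parcel cooler than environment)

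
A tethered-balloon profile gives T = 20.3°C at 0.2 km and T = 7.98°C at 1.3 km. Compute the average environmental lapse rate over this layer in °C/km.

Γ = −ΔT/Δz = (20.3 − 7.98) / (1300 − 200) m
  = 12.32°C / 1.1 km = 11.2°C/km

11.2°C/km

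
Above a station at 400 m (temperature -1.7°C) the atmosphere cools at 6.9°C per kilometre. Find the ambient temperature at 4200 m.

Environmental to 4200 m: -6.9 × 3.8 km = -26.22°C, so T = -27.92°C.

-27.92°C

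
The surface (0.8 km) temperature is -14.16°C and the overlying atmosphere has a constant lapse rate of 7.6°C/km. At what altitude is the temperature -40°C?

4.2 km

Height above start = (-14.16 − (-40)) / 7.6 = 3.4 km
Altitude = 800 m + 3400 m = 4200 m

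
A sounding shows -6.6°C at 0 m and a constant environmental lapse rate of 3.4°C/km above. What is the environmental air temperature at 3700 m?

-19.18°C

From 0 m to 3700 m (environmental): cools by 3.4 × 3.7 = 12.58°C, giving -19.18°C.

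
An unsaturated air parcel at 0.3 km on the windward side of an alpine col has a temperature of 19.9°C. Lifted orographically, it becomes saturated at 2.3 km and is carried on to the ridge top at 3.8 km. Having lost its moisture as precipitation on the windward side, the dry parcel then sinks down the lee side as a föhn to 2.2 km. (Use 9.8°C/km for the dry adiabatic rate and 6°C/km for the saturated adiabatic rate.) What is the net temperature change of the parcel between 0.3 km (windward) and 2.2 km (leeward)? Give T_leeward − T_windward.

300–2300 m, dry: Δz = 2 km ⇒ ΔT = -19.6°C; T = 0.3°C
2300–3800 m, saturated: Δz = 1.5 km ⇒ ΔT = -9°C; T = -8.7°C
3800–2200 m, dry descent: Δz = 1.6 km ⇒ ΔT = +15.68°C; T = 6.98°C
Net change vs windward start: 6.98 − 19.9 = -12.92°C

-12.92°C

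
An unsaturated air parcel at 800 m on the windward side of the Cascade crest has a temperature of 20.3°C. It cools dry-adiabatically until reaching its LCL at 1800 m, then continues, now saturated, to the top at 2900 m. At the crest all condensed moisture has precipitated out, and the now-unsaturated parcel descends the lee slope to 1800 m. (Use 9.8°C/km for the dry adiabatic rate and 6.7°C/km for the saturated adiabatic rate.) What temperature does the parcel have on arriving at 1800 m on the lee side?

800 → 1800 m (dry, 9.8°C/km): ΔT = -9.8 × 1 = -9.8°C → T = 10.5°C
1800 → 2900 m (saturated, 6.7°C/km): ΔT = -6.7 × 1.1 = -7.37°C → T = 3.13°C
2900 → 1800 m (dry descent, 9.8°C/km): ΔT = +9.8 × 1.1 = +10.78°C → T = 13.91°C

13.91°C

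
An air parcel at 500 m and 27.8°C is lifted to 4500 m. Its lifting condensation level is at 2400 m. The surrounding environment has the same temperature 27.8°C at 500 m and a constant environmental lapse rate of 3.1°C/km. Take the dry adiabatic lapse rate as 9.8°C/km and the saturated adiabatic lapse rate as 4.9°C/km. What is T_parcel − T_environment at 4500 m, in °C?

Parcel:
  Dry to 2400 m: -9.8 × 1.9 km = -18.62°C, so T = 9.18°C.
  Saturated to 4500 m: -4.9 × 2.1 km = -10.29°C, so T = -1.11°C.
Environment:
  Environment to 4500 m: -3.1 × 4 km = -12.4°C, so T = 15.4°C.
T_parcel − T_env = -1.11 − 15.4 = -16.51°C

-16.51°C (parcel cooler than environment)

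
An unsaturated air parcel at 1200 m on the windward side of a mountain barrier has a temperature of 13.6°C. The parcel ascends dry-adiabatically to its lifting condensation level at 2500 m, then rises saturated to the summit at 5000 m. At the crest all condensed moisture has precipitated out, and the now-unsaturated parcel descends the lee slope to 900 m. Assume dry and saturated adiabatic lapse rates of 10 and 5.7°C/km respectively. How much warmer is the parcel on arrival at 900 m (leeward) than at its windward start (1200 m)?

1200 → 2500 m (dry, 10°C/km): ΔT = -10 × 1.3 = -13°C → T = 0.6°C
2500 → 5000 m (saturated, 5.7°C/km): ΔT = -5.7 × 2.5 = -14.25°C → T = -13.65°C
5000 → 900 m (dry descent, 10°C/km): ΔT = +10 × 4.1 = +41°C → T = 27.35°C
Net change vs windward start: 27.35 − 13.6 = +13.75°C

+13.75°C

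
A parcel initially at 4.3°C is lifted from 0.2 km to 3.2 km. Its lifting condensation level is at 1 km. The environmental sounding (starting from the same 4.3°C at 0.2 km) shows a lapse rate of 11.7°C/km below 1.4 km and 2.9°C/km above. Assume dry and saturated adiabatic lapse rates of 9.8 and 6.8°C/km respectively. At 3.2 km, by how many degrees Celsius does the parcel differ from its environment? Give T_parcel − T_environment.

-3.54°C (parcel cooler than environment)

Parcel:
  From 200 m to 1000 m (dry): cools by 9.8 × 0.8 = 7.84°C, giving -3.54°C.
  From 1000 m to 3200 m (saturated): cools by 6.8 × 2.2 = 14.96°C, giving -18.5°C.
Environment:
  From 200 m to 1400 m (environment, lower layer): cools by 11.7 × 1.2 = 14.04°C, giving -9.74°C.
  From 1400 m to 3200 m (environment, upper layer): cools by 2.9 × 1.8 = 5.22°C, giving -14.96°C.
T_parcel − T_env = -18.5 − (-14.96) = -3.54°C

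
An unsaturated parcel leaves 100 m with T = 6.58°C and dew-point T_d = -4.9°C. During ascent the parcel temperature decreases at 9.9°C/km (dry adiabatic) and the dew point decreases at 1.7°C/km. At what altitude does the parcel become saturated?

T and T_d converge at 9.9 − 1.7 = 8.2°C per km
Height above start = (6.58 − (-4.9)) / 8.2 = 1.4 km
LCL altitude = 100 m + 1400 m = 1500 m

1500 m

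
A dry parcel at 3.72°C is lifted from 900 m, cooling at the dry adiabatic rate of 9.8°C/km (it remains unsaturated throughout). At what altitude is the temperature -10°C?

Height above start = (3.72 − (-10)) / 9.8 = 1.4 km
Altitude = 900 m + 1400 m = 2300 m

2300 m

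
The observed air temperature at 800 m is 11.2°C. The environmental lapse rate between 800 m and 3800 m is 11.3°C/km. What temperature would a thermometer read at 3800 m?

-22.7°C

Environmental to 3800 m: -11.3 × 3 km = -33.9°C, so T = -22.7°C.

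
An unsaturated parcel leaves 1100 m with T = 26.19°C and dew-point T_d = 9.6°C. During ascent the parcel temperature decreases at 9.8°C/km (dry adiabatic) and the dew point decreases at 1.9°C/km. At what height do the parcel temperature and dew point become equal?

3200 m

T and T_d converge at 9.8 − 1.9 = 7.9°C per km
Height above start = (26.19 − 9.6) / 7.9 = 2.1 km
LCL altitude = 1100 m + 2100 m = 3200 m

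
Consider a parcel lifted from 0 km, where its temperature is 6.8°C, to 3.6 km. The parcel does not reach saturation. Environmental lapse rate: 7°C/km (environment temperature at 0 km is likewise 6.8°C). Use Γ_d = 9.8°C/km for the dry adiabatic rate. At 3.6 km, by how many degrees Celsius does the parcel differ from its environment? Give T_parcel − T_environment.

-10.08°C (parcel cooler than environment)

Parcel:
  Dry to 3600 m: -9.8 × 3.6 km = -35.28°C, so T = -28.48°C.
Environment:
  Environment to 3600 m: -7 × 3.6 km = -25.2°C, so T = -18.4°C.
T_parcel − T_env = -28.48 − (-18.4) = -10.08°C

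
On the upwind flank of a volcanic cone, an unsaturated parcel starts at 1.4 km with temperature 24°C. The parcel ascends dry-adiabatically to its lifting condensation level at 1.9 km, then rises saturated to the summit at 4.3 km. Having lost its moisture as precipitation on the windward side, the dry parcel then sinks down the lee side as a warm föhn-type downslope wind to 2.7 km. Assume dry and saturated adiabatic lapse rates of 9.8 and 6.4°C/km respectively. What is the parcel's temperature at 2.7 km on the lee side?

Dry to 1900 m: -9.8 × 0.5 km = -4.9°C, so T = 19.1°C.
Saturated to 4300 m: -6.4 × 2.4 km = -15.36°C, so T = 3.74°C.
Dry descent to 2700 m: +9.8 × 1.6 km = +15.68°C, so T = 19.42°C.

19.42°C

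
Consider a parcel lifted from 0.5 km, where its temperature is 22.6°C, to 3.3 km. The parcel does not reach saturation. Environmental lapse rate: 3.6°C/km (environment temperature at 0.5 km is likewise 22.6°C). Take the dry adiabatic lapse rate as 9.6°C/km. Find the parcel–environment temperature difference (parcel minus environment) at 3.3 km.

-16.8°C (parcel cooler than environment)

Parcel:
  500–3300 m, dry: Δz = 2.8 km ⇒ ΔT = -26.88°C; T = -4.28°C
Environment:
  500–3300 m, environment: Δz = 2.8 km ⇒ ΔT = -10.08°C; T = 12.52°C
T_parcel − T_env = -4.28 − 12.52 = -16.8°C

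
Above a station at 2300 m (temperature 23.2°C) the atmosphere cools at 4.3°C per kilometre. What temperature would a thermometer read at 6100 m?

6.86°C

2300–6100 m, environmental: Δz = 3.8 km ⇒ ΔT = -16.34°C; T = 6.86°C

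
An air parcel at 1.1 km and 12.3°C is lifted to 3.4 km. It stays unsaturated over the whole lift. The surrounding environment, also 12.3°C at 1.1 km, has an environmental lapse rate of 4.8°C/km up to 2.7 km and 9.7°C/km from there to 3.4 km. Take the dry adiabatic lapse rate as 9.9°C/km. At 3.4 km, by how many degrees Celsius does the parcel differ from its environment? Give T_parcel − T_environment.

-8.3°C (parcel cooler than environment)

Parcel:
  From 1100 m to 3400 m (dry): cools by 9.9 × 2.3 = 22.77°C, giving -10.47°C.
Environment:
  From 1100 m to 2700 m (environment, lower layer): cools by 4.8 × 1.6 = 7.68°C, giving 4.62°C.
  From 2700 m to 3400 m (environment, upper layer): cools by 9.7 × 0.7 = 6.79°C, giving -2.17°C.
T_parcel − T_env = -10.47 − (-2.17) = -8.3°C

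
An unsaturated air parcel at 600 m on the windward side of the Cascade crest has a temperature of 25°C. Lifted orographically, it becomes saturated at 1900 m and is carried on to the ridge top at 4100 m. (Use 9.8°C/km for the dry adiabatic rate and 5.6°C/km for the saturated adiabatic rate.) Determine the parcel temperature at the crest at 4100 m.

-0.06°C

600 → 1900 m (dry, 9.8°C/km): ΔT = -9.8 × 1.3 = -12.74°C → T = 12.26°C
1900 → 4100 m (saturated, 5.6°C/km): ΔT = -5.6 × 2.2 = -12.32°C → T = -0.06°C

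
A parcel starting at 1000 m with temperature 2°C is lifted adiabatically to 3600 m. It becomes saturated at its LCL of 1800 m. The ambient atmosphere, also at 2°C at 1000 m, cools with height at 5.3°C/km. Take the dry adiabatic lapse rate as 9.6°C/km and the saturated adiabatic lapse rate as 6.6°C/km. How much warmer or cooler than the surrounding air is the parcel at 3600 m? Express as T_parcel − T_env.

Parcel:
  1000–1800 m, dry: Δz = 0.8 km ⇒ ΔT = -7.68°C; T = -5.68°C
  1800–3600 m, saturated: Δz = 1.8 km ⇒ ΔT = -11.88°C; T = -17.56°C
Environment:
  1000–3600 m, environment: Δz = 2.6 km ⇒ ΔT = -13.78°C; T = -11.78°C
T_parcel − T_env = -17.56 − (-11.78) = -5.78°C

-5.78°C (parcel cooler than environment)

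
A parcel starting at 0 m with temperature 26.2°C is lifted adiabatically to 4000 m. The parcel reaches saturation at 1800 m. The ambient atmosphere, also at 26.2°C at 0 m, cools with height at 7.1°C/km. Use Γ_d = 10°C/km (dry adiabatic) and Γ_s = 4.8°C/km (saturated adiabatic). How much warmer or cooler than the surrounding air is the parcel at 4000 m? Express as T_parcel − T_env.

Parcel:
  0 → 1800 m (dry, 10°C/km): ΔT = -10 × 1.8 = -18°C → T = 8.2°C
  1800 → 4000 m (saturated, 4.8°C/km): ΔT = -4.8 × 2.2 = -10.56°C → T = -2.36°C
Environment:
  0 → 4000 m (environment, 7.1°C/km): ΔT = -7.1 × 4 = -28.4°C → T = -2.2°C
T_parcel − T_env = -2.36 − (-2.2) = -0.16°C

-0.16°C (parcel cooler than environment)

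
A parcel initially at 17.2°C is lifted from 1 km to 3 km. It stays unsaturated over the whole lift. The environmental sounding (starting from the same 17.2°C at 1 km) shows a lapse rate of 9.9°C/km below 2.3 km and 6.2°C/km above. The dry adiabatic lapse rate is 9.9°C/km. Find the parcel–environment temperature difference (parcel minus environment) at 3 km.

Parcel:
  1000–3000 m, dry: Δz = 2 km ⇒ ΔT = -19.8°C; T = -2.6°C
Environment:
  1000–2300 m, environment, lower layer: Δz = 1.3 km ⇒ ΔT = -12.87°C; T = 4.33°C
  2300–3000 m, environment, upper layer: Δz = 0.7 km ⇒ ΔT = -4.34°C; T = -0.01°C
T_parcel − T_env = -2.6 − (-0.01) = -2.59°C

-2.59°C (parcel cooler than environment)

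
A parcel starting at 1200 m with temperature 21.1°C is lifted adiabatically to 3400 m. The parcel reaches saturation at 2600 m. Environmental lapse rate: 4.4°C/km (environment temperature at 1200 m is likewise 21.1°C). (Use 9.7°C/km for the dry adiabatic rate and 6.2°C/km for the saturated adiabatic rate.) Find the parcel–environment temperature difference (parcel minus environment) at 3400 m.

-8.86°C (parcel cooler than environment)

Parcel:
  From 1200 m to 2600 m (dry): cools by 9.7 × 1.4 = 13.58°C, giving 7.52°C.
  From 2600 m to 3400 m (saturated): cools by 6.2 × 0.8 = 4.96°C, giving 2.56°C.
Environment:
  From 1200 m to 3400 m (environment): cools by 4.4 × 2.2 = 9.68°C, giving 11.42°C.
T_parcel − T_env = 2.56 − 11.42 = -8.86°C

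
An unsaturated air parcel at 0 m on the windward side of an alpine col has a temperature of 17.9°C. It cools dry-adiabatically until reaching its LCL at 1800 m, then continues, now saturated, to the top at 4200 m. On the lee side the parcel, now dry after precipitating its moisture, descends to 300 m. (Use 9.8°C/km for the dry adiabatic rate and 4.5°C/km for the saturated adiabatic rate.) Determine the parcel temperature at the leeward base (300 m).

27.68°C

Dry to 1800 m: -9.8 × 1.8 km = -17.64°C, so T = 0.26°C.
Saturated to 4200 m: -4.5 × 2.4 km = -10.8°C, so T = -10.54°C.
Dry descent to 300 m: +9.8 × 3.9 km = +38.22°C, so T = 27.68°C.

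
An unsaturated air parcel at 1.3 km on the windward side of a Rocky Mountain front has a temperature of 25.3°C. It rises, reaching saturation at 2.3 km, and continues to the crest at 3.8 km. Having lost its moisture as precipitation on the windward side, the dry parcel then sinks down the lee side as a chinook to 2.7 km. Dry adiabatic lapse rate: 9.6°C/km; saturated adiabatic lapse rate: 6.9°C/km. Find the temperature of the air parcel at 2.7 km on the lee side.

1300 → 2300 m (dry, 9.6°C/km): ΔT = -9.6 × 1 = -9.6°C → T = 15.7°C
2300 → 3800 m (saturated, 6.9°C/km): ΔT = -6.9 × 1.5 = -10.35°C → T = 5.35°C
3800 → 2700 m (dry descent, 9.6°C/km): ΔT = +9.6 × 1.1 = +10.56°C → T = 15.91°C

15.91°C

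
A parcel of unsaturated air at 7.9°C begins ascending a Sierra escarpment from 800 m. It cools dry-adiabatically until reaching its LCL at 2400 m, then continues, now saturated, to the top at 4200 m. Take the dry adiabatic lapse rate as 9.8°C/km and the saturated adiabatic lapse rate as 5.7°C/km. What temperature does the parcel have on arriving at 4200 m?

-18.04°C

800–2400 m, dry: Δz = 1.6 km ⇒ ΔT = -15.68°C; T = -7.78°C
2400–4200 m, saturated: Δz = 1.8 km ⇒ ΔT = -10.26°C; T = -18.04°C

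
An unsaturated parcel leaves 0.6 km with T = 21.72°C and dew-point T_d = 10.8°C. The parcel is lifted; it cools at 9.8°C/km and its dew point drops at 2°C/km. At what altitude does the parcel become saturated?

T and T_d converge at 9.8 − 2 = 7.8°C per km
Height above start = (21.72 − 10.8) / 7.8 = 1.4 km
LCL altitude = 600 m + 1400 m = 2000 m

2 km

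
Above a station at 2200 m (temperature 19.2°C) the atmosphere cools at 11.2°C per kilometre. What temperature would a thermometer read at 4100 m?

-2.08°C

From 2200 m to 4100 m (environmental): cools by 11.2 × 1.9 = 21.28°C, giving -2.08°C.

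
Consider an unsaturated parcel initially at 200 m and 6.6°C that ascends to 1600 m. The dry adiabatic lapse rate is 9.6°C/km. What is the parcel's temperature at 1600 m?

From 200 m to 1600 m (dry adiabatic): cools by 9.6 × 1.4 = 13.44°C, giving -6.84°C.

-6.84°C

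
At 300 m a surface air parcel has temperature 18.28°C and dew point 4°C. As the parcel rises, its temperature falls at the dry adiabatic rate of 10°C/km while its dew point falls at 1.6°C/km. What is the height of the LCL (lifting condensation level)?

2000 m

T and T_d converge at 10 − 1.6 = 8.4°C per km
Height above start = (18.28 − 4) / 8.4 = 1.7 km
LCL altitude = 300 m + 1700 m = 2000 m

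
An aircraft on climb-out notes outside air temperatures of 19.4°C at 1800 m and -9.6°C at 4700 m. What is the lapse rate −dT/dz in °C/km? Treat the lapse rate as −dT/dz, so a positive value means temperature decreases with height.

Γ = −ΔT/Δz = (19.4 − (-9.6)) / (4700 − 1800) m
  = 29°C / 2.9 km = 10°C/km

10°C/km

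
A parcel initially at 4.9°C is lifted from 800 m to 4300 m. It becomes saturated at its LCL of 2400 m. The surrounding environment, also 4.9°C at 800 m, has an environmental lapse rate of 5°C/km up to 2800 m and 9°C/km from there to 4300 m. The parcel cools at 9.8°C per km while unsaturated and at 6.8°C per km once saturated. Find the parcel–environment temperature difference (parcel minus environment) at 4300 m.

Parcel:
  800 → 2400 m (dry, 9.8°C/km): ΔT = -9.8 × 1.6 = -15.68°C → T = -10.78°C
  2400 → 4300 m (saturated, 6.8°C/km): ΔT = -6.8 × 1.9 = -12.92°C → T = -23.7°C
Environment:
  800 → 2800 m (environment, lower layer, 5°C/km): ΔT = -5 × 2 = -10°C → T = -5.1°C
  2800 → 4300 m (environment, upper layer, 9°C/km): ΔT = -9 × 1.5 = -13.5°C → T = -18.6°C
T_parcel − T_env = -23.7 − (-18.6) = -5.1°C

-5.1°C (parcel cooler than environment)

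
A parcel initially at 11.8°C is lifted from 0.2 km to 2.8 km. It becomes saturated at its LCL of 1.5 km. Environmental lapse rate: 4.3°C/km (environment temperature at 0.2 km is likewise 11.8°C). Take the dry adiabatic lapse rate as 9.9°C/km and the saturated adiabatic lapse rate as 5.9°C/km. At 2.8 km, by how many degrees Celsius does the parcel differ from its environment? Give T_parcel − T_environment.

-9.36°C (parcel cooler than environment)

Parcel:
  Dry to 1500 m: -9.9 × 1.3 km = -12.87°C, so T = -1.07°C.
  Saturated to 2800 m: -5.9 × 1.3 km = -7.67°C, so T = -8.74°C.
Environment:
  Environment to 2800 m: -4.3 × 2.6 km = -11.18°C, so T = 0.62°C.
T_parcel − T_env = -8.74 − 0.62 = -9.36°C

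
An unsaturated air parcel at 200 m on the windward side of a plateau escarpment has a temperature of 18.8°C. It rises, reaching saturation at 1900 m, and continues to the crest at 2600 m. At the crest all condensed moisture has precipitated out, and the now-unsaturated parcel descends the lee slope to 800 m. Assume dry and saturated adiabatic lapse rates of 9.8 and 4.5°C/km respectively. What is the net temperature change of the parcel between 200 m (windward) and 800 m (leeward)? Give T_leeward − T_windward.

-2.17°C

200–1900 m, dry: Δz = 1.7 km ⇒ ΔT = -16.66°C; T = 2.14°C
1900–2600 m, saturated: Δz = 0.7 km ⇒ ΔT = -3.15°C; T = -1.01°C
2600–800 m, dry descent: Δz = 1.8 km ⇒ ΔT = +17.64°C; T = 16.63°C
Net change vs windward start: 16.63 − 18.8 = -2.17°C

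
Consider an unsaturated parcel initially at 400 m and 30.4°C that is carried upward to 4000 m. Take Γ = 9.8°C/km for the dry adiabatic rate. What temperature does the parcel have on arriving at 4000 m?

-4.88°C

From 400 m to 4000 m (dry adiabatic): cools by 9.8 × 3.6 = 35.28°C, giving -4.88°C.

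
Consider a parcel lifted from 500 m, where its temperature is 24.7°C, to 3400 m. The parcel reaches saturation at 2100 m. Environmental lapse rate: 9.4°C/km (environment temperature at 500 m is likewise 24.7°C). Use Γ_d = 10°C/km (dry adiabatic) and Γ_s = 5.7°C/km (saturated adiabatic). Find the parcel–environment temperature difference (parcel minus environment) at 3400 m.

+3.85°C (parcel warmer than environment)

Parcel:
  Dry to 2100 m: -10 × 1.6 km = -16°C, so T = 8.7°C.
  Saturated to 3400 m: -5.7 × 1.3 km = -7.41°C, so T = 1.29°C.
Environment:
  Environment to 3400 m: -9.4 × 2.9 km = -27.26°C, so T = -2.56°C.
T_parcel − T_env = 1.29 − (-2.56) = +3.85°C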